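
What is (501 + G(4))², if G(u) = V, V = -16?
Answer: 235225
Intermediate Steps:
G(u) = -16
(501 + G(4))² = (501 - 16)² = 485² = 235225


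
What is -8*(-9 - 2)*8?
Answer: 704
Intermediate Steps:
-8*(-9 - 2)*8 = -(-88)*8 = -8*(-88) = 704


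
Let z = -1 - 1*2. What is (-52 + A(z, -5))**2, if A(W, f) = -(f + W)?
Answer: 1936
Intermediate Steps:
z = -3 (z = -1 - 2 = -3)
A(W, f) = -W - f (A(W, f) = -(W + f) = -W - f)
(-52 + A(z, -5))**2 = (-52 + (-1*(-3) - 1*(-5)))**2 = (-52 + (3 + 5))**2 = (-52 + 8)**2 = (-44)**2 = 1936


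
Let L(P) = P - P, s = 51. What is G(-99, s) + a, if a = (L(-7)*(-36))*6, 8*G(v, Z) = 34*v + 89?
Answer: -3277/8 ≈ -409.63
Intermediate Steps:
L(P) = 0
G(v, Z) = 89/8 + 17*v/4 (G(v, Z) = (34*v + 89)/8 = (89 + 34*v)/8 = 89/8 + 17*v/4)
a = 0 (a = (0*(-36))*6 = 0*6 = 0)
G(-99, s) + a = (89/8 + (17/4)*(-99)) + 0 = (89/8 - 1683/4) + 0 = -3277/8 + 0 = -3277/8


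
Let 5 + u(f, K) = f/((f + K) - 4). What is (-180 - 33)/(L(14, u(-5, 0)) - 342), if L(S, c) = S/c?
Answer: 1420/2301 ≈ 0.61712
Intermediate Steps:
u(f, K) = -5 + f/(-4 + K + f) (u(f, K) = -5 + f/((f + K) - 4) = -5 + f/((K + f) - 4) = -5 + f/(-4 + K + f))
(-180 - 33)/(L(14, u(-5, 0)) - 342) = (-180 - 33)/(14/(((20 - 5*0 - 4*(-5))/(-4 + 0 - 5))) - 342) = -213/(14/(((20 + 0 + 20)/(-9))) - 342) = -213/(14/((-⅑*40)) - 342) = -213/(14/(-40/9) - 342) = -213/(14*(-9/40) - 342) = -213/(-63/20 - 342) = -213/(-6903/20) = -213*(-20/6903) = 1420/2301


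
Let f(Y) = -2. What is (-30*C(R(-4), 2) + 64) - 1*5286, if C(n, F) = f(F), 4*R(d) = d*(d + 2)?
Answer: -5162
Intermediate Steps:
R(d) = d*(2 + d)/4 (R(d) = (d*(d + 2))/4 = (d*(2 + d))/4 = d*(2 + d)/4)
C(n, F) = -2
(-30*C(R(-4), 2) + 64) - 1*5286 = (-30*(-2) + 64) - 1*5286 = (60 + 64) - 5286 = 124 - 5286 = -5162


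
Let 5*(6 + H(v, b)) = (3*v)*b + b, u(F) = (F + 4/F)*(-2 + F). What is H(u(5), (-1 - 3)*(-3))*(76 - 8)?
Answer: 206856/25 ≈ 8274.2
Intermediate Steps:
u(F) = (-2 + F)*(F + 4/F)
H(v, b) = -6 + b/5 + 3*b*v/5 (H(v, b) = -6 + ((3*v)*b + b)/5 = -6 + (3*b*v + b)/5 = -6 + (b + 3*b*v)/5 = -6 + (b/5 + 3*b*v/5) = -6 + b/5 + 3*b*v/5)
H(u(5), (-1 - 3)*(-3))*(76 - 8) = (-6 + ((-1 - 3)*(-3))/5 + 3*((-1 - 3)*(-3))*(4 + 5² - 8/5 - 2*5)/5)*(76 - 8) = (-6 + (-4*(-3))/5 + 3*(-4*(-3))*(4 + 25 - 8*⅕ - 10)/5)*68 = (-6 + (⅕)*12 + (⅗)*12*(4 + 25 - 8/5 - 10))*68 = (-6 + 12/5 + (⅗)*12*(87/5))*68 = (-6 + 12/5 + 3132/25)*68 = (3042/25)*68 = 206856/25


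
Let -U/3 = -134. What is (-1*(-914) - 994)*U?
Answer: -32160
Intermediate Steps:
U = 402 (U = -3*(-134) = 402)
(-1*(-914) - 994)*U = (-1*(-914) - 994)*402 = (914 - 994)*402 = -80*402 = -32160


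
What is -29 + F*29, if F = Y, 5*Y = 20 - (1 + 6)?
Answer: 232/5 ≈ 46.400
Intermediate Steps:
Y = 13/5 (Y = (20 - (1 + 6))/5 = (20 - 1*7)/5 = (20 - 7)/5 = (⅕)*13 = 13/5 ≈ 2.6000)
F = 13/5 ≈ 2.6000
-29 + F*29 = -29 + (13/5)*29 = -29 + 377/5 = 232/5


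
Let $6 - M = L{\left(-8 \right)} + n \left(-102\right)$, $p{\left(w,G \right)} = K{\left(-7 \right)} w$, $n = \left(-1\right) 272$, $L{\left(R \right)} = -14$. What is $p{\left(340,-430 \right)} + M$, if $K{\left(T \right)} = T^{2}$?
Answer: $-11064$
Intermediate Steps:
$n = -272$
$p{\left(w,G \right)} = 49 w$ ($p{\left(w,G \right)} = \left(-7\right)^{2} w = 49 w$)
$M = -27724$ ($M = 6 - \left(-14 - -27744\right) = 6 - \left(-14 + 27744\right) = 6 - 27730 = -27724$)
$p{\left(340,-430 \right)} + M = 49 \cdot 340 - 27724 = 16660 - 27724 = -11064$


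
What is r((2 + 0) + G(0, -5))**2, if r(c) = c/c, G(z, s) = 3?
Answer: 1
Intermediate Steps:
r(c) = 1
r((2 + 0) + G(0, -5))**2 = 1**2 = 1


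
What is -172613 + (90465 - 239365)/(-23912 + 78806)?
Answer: -4737783461/27447 ≈ -1.7262e+5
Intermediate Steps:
-172613 + (90465 - 239365)/(-23912 + 78806) = -172613 - 148900/54894 = -172613 - 148900*1/54894 = -172613 - 74450/27447 = -4737783461/27447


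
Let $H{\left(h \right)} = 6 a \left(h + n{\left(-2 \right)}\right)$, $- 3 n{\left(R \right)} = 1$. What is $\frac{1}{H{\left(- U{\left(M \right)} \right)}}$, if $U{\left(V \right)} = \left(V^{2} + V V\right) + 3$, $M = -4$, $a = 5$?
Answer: $- \frac{1}{1060} \approx -0.0009434$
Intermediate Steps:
$U{\left(V \right)} = 3 + 2 V^{2}$ ($U{\left(V \right)} = \left(V^{2} + V^{2}\right) + 3 = 2 V^{2} + 3 = 3 + 2 V^{2}$)
$n{\left(R \right)} = - \frac{1}{3}$ ($n{\left(R \right)} = \left(- \frac{1}{3}\right) 1 = - \frac{1}{3}$)
$H{\left(h \right)} = -10 + 30 h$ ($H{\left(h \right)} = 6 \cdot 5 \left(h - \frac{1}{3}\right) = 30 \left(- \frac{1}{3} + h\right) = -10 + 30 h$)
$\frac{1}{H{\left(- U{\left(M \right)} \right)}} = \frac{1}{-10 + 30 \left(- (3 + 2 \left(-4\right)^{2})\right)} = \frac{1}{-10 + 30 \left(- (3 + 2 \cdot 16)\right)} = \frac{1}{-10 + 30 \left(- (3 + 32)\right)} = \frac{1}{-10 + 30 \left(\left(-1\right) 35\right)} = \frac{1}{-10 + 30 \left(-35\right)} = \frac{1}{-10 - 1050} = \frac{1}{-1060} = - \frac{1}{1060}$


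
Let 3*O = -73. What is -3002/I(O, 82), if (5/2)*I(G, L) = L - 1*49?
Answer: -7505/33 ≈ -227.42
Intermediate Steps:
O = -73/3 (O = (⅓)*(-73) = -73/3 ≈ -24.333)
I(G, L) = -98/5 + 2*L/5 (I(G, L) = 2*(L - 1*49)/5 = 2*(L - 49)/5 = 2*(-49 + L)/5 = -98/5 + 2*L/5)
-3002/I(O, 82) = -3002/(-98/5 + (⅖)*82) = -3002/(-98/5 + 164/5) = -3002/66/5 = -3002*5/66 = -7505/33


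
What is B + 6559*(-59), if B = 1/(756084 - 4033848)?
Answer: -1268432390485/3277764 ≈ -3.8698e+5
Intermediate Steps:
B = -1/3277764 (B = 1/(-3277764) = -1/3277764 ≈ -3.0509e-7)
B + 6559*(-59) = -1/3277764 + 6559*(-59) = -1/3277764 - 386981 = -1268432390485/3277764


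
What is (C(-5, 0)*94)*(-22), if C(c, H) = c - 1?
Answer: 12408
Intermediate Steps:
C(c, H) = -1 + c
(C(-5, 0)*94)*(-22) = ((-1 - 5)*94)*(-22) = -6*94*(-22) = -564*(-22) = 12408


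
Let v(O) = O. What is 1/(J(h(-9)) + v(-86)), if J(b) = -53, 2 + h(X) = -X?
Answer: -1/139 ≈ -0.0071942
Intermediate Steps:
h(X) = -2 - X
1/(J(h(-9)) + v(-86)) = 1/(-53 - 86) = 1/(-139) = -1/139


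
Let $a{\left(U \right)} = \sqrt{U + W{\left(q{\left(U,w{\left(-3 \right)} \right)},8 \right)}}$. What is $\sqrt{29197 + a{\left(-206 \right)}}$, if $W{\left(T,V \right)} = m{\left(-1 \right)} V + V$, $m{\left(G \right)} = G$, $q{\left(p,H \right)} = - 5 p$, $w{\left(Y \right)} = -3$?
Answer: $\sqrt{29197 + i \sqrt{206}} \approx 170.87 + 0.042 i$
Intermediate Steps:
$W{\left(T,V \right)} = 0$ ($W{\left(T,V \right)} = - V + V = 0$)
$a{\left(U \right)} = \sqrt{U}$ ($a{\left(U \right)} = \sqrt{U + 0} = \sqrt{U}$)
$\sqrt{29197 + a{\left(-206 \right)}} = \sqrt{29197 + \sqrt{-206}} = \sqrt{29197 + i \sqrt{206}}$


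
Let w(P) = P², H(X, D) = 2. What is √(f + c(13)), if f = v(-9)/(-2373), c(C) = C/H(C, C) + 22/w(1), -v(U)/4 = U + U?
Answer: √71251698/1582 ≈ 5.3357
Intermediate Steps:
v(U) = -8*U (v(U) = -4*(U + U) = -8*U)
c(C) = 22 + C/2 (c(C) = C/2 + 22/(1²) = C*(½) + 22/1 = C/2 + 22*1 = C/2 + 22 = 22 + C/2)
f = -24/791 (f = -8*(-9)/(-2373) = 72*(-1/2373) = -24/791 ≈ -0.030341)
√(f + c(13)) = √(-24/791 + (22 + (½)*13)) = √(-24/791 + (22 + 13/2)) = √(-24/791 + 57/2) = √(45039/1582) = √71251698/1582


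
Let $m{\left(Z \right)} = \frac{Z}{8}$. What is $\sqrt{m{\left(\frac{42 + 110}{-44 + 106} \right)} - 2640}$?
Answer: $\frac{i \sqrt{10146982}}{62} \approx 51.378 i$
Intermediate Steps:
$m{\left(Z \right)} = \frac{Z}{8}$ ($m{\left(Z \right)} = Z \frac{1}{8} = \frac{Z}{8}$)
$\sqrt{m{\left(\frac{42 + 110}{-44 + 106} \right)} - 2640} = \sqrt{\frac{\left(42 + 110\right) \frac{1}{-44 + 106}}{8} - 2640} = \sqrt{\frac{152 \cdot \frac{1}{62}}{8} - 2640} = \sqrt{\frac{1}{8} \cdot \frac{76}{31} - 2640} = \sqrt{\frac{19}{62} - 2640} = \sqrt{- \frac{163661}{62}} = \frac{i \sqrt{10146982}}{62}$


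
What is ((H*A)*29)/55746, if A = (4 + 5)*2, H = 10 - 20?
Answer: -290/3097 ≈ -0.093639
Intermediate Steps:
H = -10
A = 18 (A = 9*2 = 18)
((H*A)*29)/55746 = (-10*18*29)/55746 = -180*29*(1/55746) = -5220*1/55746 = -290/3097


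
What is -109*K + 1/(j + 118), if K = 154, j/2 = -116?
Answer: -1913605/114 ≈ -16786.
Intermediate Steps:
j = -232 (j = 2*(-116) = -232)
-109*K + 1/(j + 118) = -109*154 + 1/(-232 + 118) = -16786 + 1/(-114) = -16786 - 1/114 = -1913605/114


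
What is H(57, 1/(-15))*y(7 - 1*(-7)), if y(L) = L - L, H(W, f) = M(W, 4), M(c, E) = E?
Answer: 0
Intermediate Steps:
H(W, f) = 4
y(L) = 0
H(57, 1/(-15))*y(7 - 1*(-7)) = 4*0 = 0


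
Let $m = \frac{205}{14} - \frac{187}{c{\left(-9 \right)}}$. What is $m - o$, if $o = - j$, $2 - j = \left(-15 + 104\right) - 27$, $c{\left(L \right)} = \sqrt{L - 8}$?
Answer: $- \frac{635}{14} + 11 i \sqrt{17} \approx -45.357 + 45.354 i$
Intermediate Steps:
$c{\left(L \right)} = \sqrt{-8 + L}$
$j = -60$ ($j = 2 - \left(\left(-15 + 104\right) - 27\right) = 2 - \left(89 - 27\right) = 2 - 62 = -60$)
$o = 60$ ($o = \left(-1\right) \left(-60\right) = 60$)
$m = \frac{205}{14} + 11 i \sqrt{17}$ ($m = \frac{205}{14} - \frac{187}{\sqrt{-8 - 9}} = 205 \cdot \frac{1}{14} - \frac{187}{\sqrt{-17}} = \frac{205}{14} - \frac{187}{i \sqrt{17}} = \frac{205}{14} - 187 \left(- \frac{i \sqrt{17}}{17}\right) = \frac{205}{14} + 11 i \sqrt{17} \approx 14.643 + 45.354 i$)
$m - o = \left(\frac{205}{14} + 11 i \sqrt{17}\right) - 60 = - \frac{635}{14} + 11 i \sqrt{17}$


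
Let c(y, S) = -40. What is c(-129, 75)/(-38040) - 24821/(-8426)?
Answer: 23613197/8013126 ≈ 2.9468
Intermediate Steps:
c(-129, 75)/(-38040) - 24821/(-8426) = -40/(-38040) - 24821/(-8426) = -40*(-1/38040) - 24821*(-1/8426) = 1/951 + 24821/8426 = 23613197/8013126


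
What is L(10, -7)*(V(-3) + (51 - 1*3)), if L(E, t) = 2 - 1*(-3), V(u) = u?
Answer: 225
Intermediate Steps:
L(E, t) = 5 (L(E, t) = 2 + 3 = 5)
L(10, -7)*(V(-3) + (51 - 1*3)) = 5*(-3 + (51 - 1*3)) = 5*(-3 + (51 - 3)) = 5*(-3 + 48) = 5*45 = 225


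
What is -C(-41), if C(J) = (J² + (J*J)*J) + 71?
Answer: 67169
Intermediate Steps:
C(J) = 71 + J² + J³ (C(J) = (J² + J²*J) + 71 = (J² + J³) + 71 = 71 + J² + J³)
-C(-41) = -(71 + (-41)² + (-41)³) = -(71 + 1681 - 68921) = -1*(-67169) = 67169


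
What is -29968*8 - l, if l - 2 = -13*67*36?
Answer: -208390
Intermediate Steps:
l = -31354 (l = 2 - 13*67*36 = 2 - 871*36 = 2 - 31356 = -31354)
-29968*8 - l = -29968*8 - 1*(-31354) = -239744 + 31354 = -208390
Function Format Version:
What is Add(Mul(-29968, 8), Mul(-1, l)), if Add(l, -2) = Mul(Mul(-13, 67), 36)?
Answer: -208390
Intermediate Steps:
l = -31354 (l = Add(2, Mul(Mul(-13, 67), 36)) = Add(2, Mul(-871, 36)) = Add(2, -31356) = -31354)
Add(Mul(-29968, 8), Mul(-1, l)) = Add(Mul(-29968, 8), Mul(-1, -31354)) = Add(-239744, 31354) = -208390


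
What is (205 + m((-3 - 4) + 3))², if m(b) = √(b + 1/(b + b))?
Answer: (820 + I*√66)²/16 ≈ 42021.0 + 832.71*I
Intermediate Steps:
m(b) = √(b + 1/(2*b))
(205 + m((-3 - 4) + 3))² = (205 + √(2/((-3 - 4) + 3) + 4*((-3 - 4) + 3))/2)² = (205 + √(2/(-7 + 3) + 4*(-7 + 3))/2)² = (205 + √(2/(-4) + 4*(-4))/2)² = (205 + √(2*(-¼) - 16)/2)² = (205 + √(-½ - 16)/2)² = (205 + √(-33/2)/2)² = (205 + (I*√66/2)/2)² = (205 + I*√66/4)²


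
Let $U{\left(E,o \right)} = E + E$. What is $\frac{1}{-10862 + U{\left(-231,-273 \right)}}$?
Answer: $- \frac{1}{11324} \approx -8.8308 \cdot 10^{-5}$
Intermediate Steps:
$U{\left(E,o \right)} = 2 E$
$\frac{1}{-10862 + U{\left(-231,-273 \right)}} = \frac{1}{-10862 + 2 \left(-231\right)} = \frac{1}{-10862 - 462} = \frac{1}{-11324} = - \frac{1}{11324}$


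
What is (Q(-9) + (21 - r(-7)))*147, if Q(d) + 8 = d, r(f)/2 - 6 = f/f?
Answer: -1470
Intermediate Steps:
r(f) = 14 (r(f) = 12 + 2*(f/f) = 12 + 2*1 = 12 + 2 = 14)
Q(d) = -8 + d
(Q(-9) + (21 - r(-7)))*147 = ((-8 - 9) + (21 - 1*14))*147 = (-17 + (21 - 14))*147 = (-17 + 7)*147 = -10*147 = -1470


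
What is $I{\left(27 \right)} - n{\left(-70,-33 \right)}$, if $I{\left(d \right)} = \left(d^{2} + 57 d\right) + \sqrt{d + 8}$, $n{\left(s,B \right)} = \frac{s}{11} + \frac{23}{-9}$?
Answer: $\frac{225415}{99} + \sqrt{35} \approx 2282.8$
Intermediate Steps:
$n{\left(s,B \right)} = - \frac{23}{9} + \frac{s}{11}$ ($n{\left(s,B \right)} = s \frac{1}{11} + 23 \left(- \frac{1}{9}\right) = \frac{s}{11} - \frac{23}{9} = - \frac{23}{9} + \frac{s}{11}$)
$I{\left(d \right)} = d^{2} + \sqrt{8 + d} + 57 d$ ($I{\left(d \right)} = \left(d^{2} + 57 d\right) + \sqrt{8 + d} = d^{2} + \sqrt{8 + d} + 57 d$)
$I{\left(27 \right)} - n{\left(-70,-33 \right)} = \left(27^{2} + \sqrt{8 + 27} + 57 \cdot 27\right) - \left(- \frac{23}{9} + \frac{1}{11} \left(-70\right)\right) = \left(729 + \sqrt{35} + 1539\right) - \left(- \frac{23}{9} - \frac{70}{11}\right) = \left(2268 + \sqrt{35}\right) - - \frac{883}{99} = \left(2268 + \sqrt{35}\right) + \frac{883}{99} = \frac{225415}{99} + \sqrt{35}$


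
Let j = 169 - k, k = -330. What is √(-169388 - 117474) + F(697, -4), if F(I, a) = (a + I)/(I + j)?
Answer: 693/1196 + I*√286862 ≈ 0.57943 + 535.59*I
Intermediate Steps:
j = 499 (j = 169 - 1*(-330) = 169 + 330 = 499)
F(I, a) = (I + a)/(499 + I) (F(I, a) = (a + I)/(I + 499) = (I + a)/(499 + I))
√(-169388 - 117474) + F(697, -4) = √(-169388 - 117474) + (697 - 4)/(499 + 697) = √(-286862) + 693/1196 = I*√286862 + (1/1196)*693 = I*√286862 + 693/1196 = 693/1196 + I*√286862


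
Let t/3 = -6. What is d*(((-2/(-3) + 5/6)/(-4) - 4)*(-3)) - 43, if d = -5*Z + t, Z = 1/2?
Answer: -4993/16 ≈ -312.06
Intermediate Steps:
Z = ½ ≈ 0.50000
t = -18 (t = 3*(-6) = -18)
d = -41/2 (d = -5*½ - 18 = -5/2 - 18 = -41/2 ≈ -20.500)
d*(((-2/(-3) + 5/6)/(-4) - 4)*(-3)) - 43 = -41*((-2/(-3) + 5/6)/(-4) - 4)*(-3)/2 - 43 = -41*((-2*(-⅓) + 5*(⅙))*(-¼) - 4)*(-3)/2 - 43 = -41*((⅔ + ⅚)*(-¼) - 4)*(-3)/2 - 43 = -41*((3/2)*(-¼) - 4)*(-3)/2 - 43 = -41*(-3/8 - 4)*(-3)/2 - 43 = -(-1435)*(-3)/16 - 43 = -41/2*105/8 - 43 = -4305/16 - 43 = -4993/16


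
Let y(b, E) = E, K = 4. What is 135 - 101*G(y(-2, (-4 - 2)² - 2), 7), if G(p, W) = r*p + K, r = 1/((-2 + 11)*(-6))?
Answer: -5546/27 ≈ -205.41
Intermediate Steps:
r = -1/54 (r = -⅙/9 = (⅑)*(-⅙) = -1/54 ≈ -0.018519)
G(p, W) = 4 - p/54 (G(p, W) = -p/54 + 4 = 4 - p/54)
135 - 101*G(y(-2, (-4 - 2)² - 2), 7) = 135 - 101*(4 - ((-4 - 2)² - 2)/54) = 135 - 101*(4 - ((-6)² - 2)/54) = 135 - 101*(4 - (36 - 2)/54) = 135 - 101*(4 - 1/54*34) = 135 - 101*(4 - 17/27) = 135 - 101*91/27 = 135 - 9191/27 = -5546/27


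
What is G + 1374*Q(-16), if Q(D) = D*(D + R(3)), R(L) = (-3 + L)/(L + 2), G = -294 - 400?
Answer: 351050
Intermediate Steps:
G = -694
R(L) = (-3 + L)/(2 + L)
Q(D) = D² (Q(D) = D*(D + (-3 + 3)/(2 + 3)) = D*(D + 0/5) = D*(D + (⅕)*0) = D*(D + 0) = D*D = D²)
G + 1374*Q(-16) = -694 + 1374*(-16)² = -694 + 1374*256 = -694 + 351744 = 351050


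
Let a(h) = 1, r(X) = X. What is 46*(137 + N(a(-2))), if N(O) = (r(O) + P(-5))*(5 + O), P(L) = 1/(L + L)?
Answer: 32752/5 ≈ 6550.4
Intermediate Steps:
P(L) = 1/(2*L)
N(O) = (5 + O)*(-1/10 + O) (N(O) = (O + (1/2)/(-5))*(5 + O) = (O + (1/2)*(-1/5))*(5 + O) = (O - 1/10)*(5 + O) = (-1/10 + O)*(5 + O) = (5 + O)*(-1/10 + O))
46*(137 + N(a(-2))) = 46*(137 + (-1/2 + 1**2 + (49/10)*1)) = 46*(137 + (-1/2 + 1 + 49/10)) = 46*(137 + 27/5) = 46*(712/5) = 32752/5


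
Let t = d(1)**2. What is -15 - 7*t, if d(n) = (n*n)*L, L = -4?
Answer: -127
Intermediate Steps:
d(n) = -4*n**2 (d(n) = (n*n)*(-4) = n**2*(-4) = -4*n**2)
t = 16 (t = (-4*1**2)**2 = (-4*1)**2 = (-4)**2 = 16)
-15 - 7*t = -15 - 7*16 = -15 - 112 = -127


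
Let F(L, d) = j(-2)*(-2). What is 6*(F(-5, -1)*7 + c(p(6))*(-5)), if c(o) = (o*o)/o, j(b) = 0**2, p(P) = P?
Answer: -180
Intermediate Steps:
j(b) = 0
F(L, d) = 0 (F(L, d) = 0*(-2) = 0)
c(o) = o (c(o) = o**2/o = o)
6*(F(-5, -1)*7 + c(p(6))*(-5)) = 6*(0*7 + 6*(-5)) = 6*(0 - 30) = 6*(-30) = -180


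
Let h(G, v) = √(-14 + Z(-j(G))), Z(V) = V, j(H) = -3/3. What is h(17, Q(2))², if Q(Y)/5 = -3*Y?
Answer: -13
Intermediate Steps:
j(H) = -1 (j(H) = -3/3 = -1*1 = -1)
Q(Y) = -15*Y (Q(Y) = 5*(-3*Y) = -15*Y)
h(G, v) = I*√13 (h(G, v) = √(-14 - 1*(-1)) = √(-14 + 1) = √(-13) = I*√13)
h(17, Q(2))² = (I*√13)² = -13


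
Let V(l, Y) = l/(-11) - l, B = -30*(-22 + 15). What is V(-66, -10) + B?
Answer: 282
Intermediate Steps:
B = 210 (B = -30*(-7) = 210)
V(l, Y) = -12*l/11 (V(l, Y) = l*(-1/11) - l = -l/11 - l = -12*l/11)
V(-66, -10) + B = -12/11*(-66) + 210 = 72 + 210 = 282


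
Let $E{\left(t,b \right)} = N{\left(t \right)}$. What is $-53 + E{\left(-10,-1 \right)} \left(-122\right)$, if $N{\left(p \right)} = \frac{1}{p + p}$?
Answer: $- \frac{469}{10} \approx -46.9$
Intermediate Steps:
$N{\left(p \right)} = \frac{1}{2 p}$
$E{\left(t,b \right)} = \frac{1}{2 t}$
$-53 + E{\left(-10,-1 \right)} \left(-122\right) = -53 + \frac{1}{2 \left(-10\right)} \left(-122\right) = -53 + \frac{1}{2} \left(- \frac{1}{10}\right) \left(-122\right) = -53 - - \frac{61}{10} = -53 + \frac{61}{10} = - \frac{469}{10}$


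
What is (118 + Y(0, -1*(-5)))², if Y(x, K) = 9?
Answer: 16129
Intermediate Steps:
(118 + Y(0, -1*(-5)))² = (118 + 9)² = 127² = 16129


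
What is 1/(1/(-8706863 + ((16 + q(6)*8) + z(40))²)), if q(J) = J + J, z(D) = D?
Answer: -8683759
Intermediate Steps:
q(J) = 2*J
1/(1/(-8706863 + ((16 + q(6)*8) + z(40))²)) = 1/(1/(-8706863 + ((16 + (2*6)*8) + 40)²)) = 1/(1/(-8706863 + ((16 + 12*8) + 40)²)) = 1/(1/(-8706863 + ((16 + 96) + 40)²)) = 1/(1/(-8706863 + (112 + 40)²)) = 1/(1/(-8706863 + 152²)) = 1/(1/(-8706863 + 23104)) = 1/(1/(-8683759)) = 1/(-1/8683759) = -8683759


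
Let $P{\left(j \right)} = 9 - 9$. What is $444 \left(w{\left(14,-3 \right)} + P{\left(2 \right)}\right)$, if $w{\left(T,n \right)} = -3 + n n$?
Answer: $2664$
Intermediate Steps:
$P{\left(j \right)} = 0$ ($P{\left(j \right)} = 9 - 9 = 0$)
$w{\left(T,n \right)} = -3 + n^{2}$
$444 \left(w{\left(14,-3 \right)} + P{\left(2 \right)}\right) = 444 \left(\left(-3 + \left(-3\right)^{2}\right) + 0\right) = 444 \left(\left(-3 + 9\right) + 0\right) = 444 \left(6 + 0\right) = 444 \cdot 6 = 2664$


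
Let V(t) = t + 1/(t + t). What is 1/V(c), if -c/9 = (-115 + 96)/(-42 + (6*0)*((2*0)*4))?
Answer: -798/3347 ≈ -0.23842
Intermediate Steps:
c = -57/14 (c = -9*(-115 + 96)/(-42 + (6*0)*((2*0)*4)) = -(-171)/(-42 + 0*(0*4)) = -(-171)/(-42 + 0*0) = -(-171)/(-42 + 0) = -(-171)/(-42) = -(-171)*(-1)/42 = -9*19/42 = -57/14 ≈ -4.0714)
V(t) = t + 1/(2*t)
1/V(c) = 1/(-57/14 + 1/(2*(-57/14))) = 1/(-57/14 + (½)*(-14/57)) = 1/(-57/14 - 7/57) = 1/(-3347/798) = -798/3347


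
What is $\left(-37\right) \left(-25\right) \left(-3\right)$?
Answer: $-2775$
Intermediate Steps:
$\left(-37\right) \left(-25\right) \left(-3\right) = 925 \left(-3\right) = -2775$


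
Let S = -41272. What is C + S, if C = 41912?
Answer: 640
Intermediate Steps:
C + S = 41912 - 41272 = 640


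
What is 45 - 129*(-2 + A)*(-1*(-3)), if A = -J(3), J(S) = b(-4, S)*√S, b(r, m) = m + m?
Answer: 819 + 2322*√3 ≈ 4840.8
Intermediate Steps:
b(r, m) = 2*m
J(S) = 2*S^(3/2) (J(S) = (2*S)*√S = 2*S^(3/2))
A = -6*√3 (A = -2*3^(3/2) = -2*3*√3 = -6*√3 ≈ -10.392)
45 - 129*(-2 + A)*(-1*(-3)) = 45 - 129*(-2 - 6*√3)*(-1*(-3)) = 45 - 129*(-2 - 6*√3)*3 = 45 - 129*(-6 - 18*√3) = 45 + (774 + 2322*√3) = 819 + 2322*√3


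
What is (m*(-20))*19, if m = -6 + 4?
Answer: 760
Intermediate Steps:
m = -2
(m*(-20))*19 = -2*(-20)*19 = 40*19 = 760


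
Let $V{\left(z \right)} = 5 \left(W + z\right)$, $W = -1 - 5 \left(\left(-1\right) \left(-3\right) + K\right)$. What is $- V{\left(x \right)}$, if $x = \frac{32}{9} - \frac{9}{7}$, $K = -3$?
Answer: $- \frac{400}{63} \approx -6.3492$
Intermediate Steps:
$x = \frac{143}{63}$ ($x = 32 \cdot \frac{1}{9} - \frac{9}{7} = \frac{32}{9} - \frac{9}{7} = \frac{143}{63} \approx 2.2698$)
$W = -1$ ($W = -1 - 5 \left(\left(-1\right) \left(-3\right) - 3\right) = -1 - 5 \left(3 - 3\right) = -1 - 0 = -1 + 0 = -1$)
$V{\left(z \right)} = -5 + 5 z$ ($V{\left(z \right)} = 5 \left(-1 + z\right) = -5 + 5 z$)
$- V{\left(x \right)} = - (-5 + 5 \cdot \frac{143}{63}) = - (-5 + \frac{715}{63}) = \left(-1\right) \frac{400}{63} = - \frac{400}{63}$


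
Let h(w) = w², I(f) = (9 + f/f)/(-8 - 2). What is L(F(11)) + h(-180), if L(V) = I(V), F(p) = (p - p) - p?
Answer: 32399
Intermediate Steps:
F(p) = -p (F(p) = 0 - p = -p)
I(f) = -1 (I(f) = (9 + 1)/(-10) = 10*(-⅒) = -1)
L(V) = -1
L(F(11)) + h(-180) = -1 + (-180)² = -1 + 32400 = 32399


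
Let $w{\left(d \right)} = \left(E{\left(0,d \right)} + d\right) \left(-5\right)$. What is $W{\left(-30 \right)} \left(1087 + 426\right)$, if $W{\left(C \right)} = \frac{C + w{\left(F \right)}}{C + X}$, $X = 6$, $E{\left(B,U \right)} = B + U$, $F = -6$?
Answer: $- \frac{7565}{4} \approx -1891.3$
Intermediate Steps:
$w{\left(d \right)} = - 10 d$ ($w{\left(d \right)} = \left(\left(0 + d\right) + d\right) \left(-5\right) = \left(d + d\right) \left(-5\right) = 2 d \left(-5\right) = - 10 d$)
$W{\left(C \right)} = \frac{60 + C}{6 + C}$ ($W{\left(C \right)} = \frac{C - -60}{C + 6} = \frac{C + 60}{6 + C} = \frac{60 + C}{6 + C}$)
$W{\left(-30 \right)} \left(1087 + 426\right) = \frac{60 - 30}{6 - 30} \left(1087 + 426\right) = \frac{1}{-24} \cdot 30 \cdot 1513 = \left(- \frac{1}{24}\right) 30 \cdot 1513 = \left(- \frac{5}{4}\right) 1513 = - \frac{7565}{4}$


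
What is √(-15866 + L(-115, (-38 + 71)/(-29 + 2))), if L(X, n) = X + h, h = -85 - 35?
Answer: 3*I*√1789 ≈ 126.89*I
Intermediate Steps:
h = -120
L(X, n) = -120 + X (L(X, n) = X - 120 = -120 + X)
√(-15866 + L(-115, (-38 + 71)/(-29 + 2))) = √(-15866 + (-120 - 115)) = √(-15866 - 235) = √(-16101) = 3*I*√1789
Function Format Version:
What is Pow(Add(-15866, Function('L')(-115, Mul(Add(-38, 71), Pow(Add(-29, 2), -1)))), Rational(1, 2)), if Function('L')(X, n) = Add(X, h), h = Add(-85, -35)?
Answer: Mul(3, I, Pow(1789, Rational(1, 2))) ≈ Mul(126.89, I)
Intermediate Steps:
h = -120
Function('L')(X, n) = Add(-120, X) (Function('L')(X, n) = Add(X, -120) = Add(-120, X))
Pow(Add(-15866, Function('L')(-115, Mul(Add(-38, 71), Pow(Add(-29, 2), -1)))), Rational(1, 2)) = Pow(Add(-15866, Add(-120, -115)), Rational(1, 2)) = Pow(Add(-15866, -235), Rational(1, 2)) = Pow(-16101, Rational(1, 2)) = Mul(3, I, Pow(1789, Rational(1, 2)))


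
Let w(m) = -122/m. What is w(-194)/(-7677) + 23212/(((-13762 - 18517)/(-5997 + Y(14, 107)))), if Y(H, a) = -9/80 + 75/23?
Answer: 47658420911907469/11057098499460 ≈ 4310.2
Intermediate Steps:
Y(H, a) = 5793/1840 (Y(H, a) = -9*1/80 + 75*(1/23) = -9/80 + 75/23 = 5793/1840)
w(-194)/(-7677) + 23212/(((-13762 - 18517)/(-5997 + Y(14, 107)))) = -122/(-194)/(-7677) + 23212/(((-13762 - 18517)/(-5997 + 5793/1840))) = -122*(-1/194)*(-1/7677) + 23212/((-32279/(-11028687/1840))) = (61/97)*(-1/7677) + 23212/((-32279*(-1840/11028687))) = -61/744669 + 23212/(59393360/11028687) = -61/744669 + 23212*(11028687/59393360) = -61/744669 + 63999470661/14848340 = 47658420911907469/11057098499460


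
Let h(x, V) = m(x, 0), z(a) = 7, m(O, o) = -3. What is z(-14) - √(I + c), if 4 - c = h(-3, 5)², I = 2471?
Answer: 7 - 3*√274 ≈ -42.659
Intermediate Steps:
h(x, V) = -3
c = -5 (c = 4 - 1*(-3)² = 4 - 1*9 = 4 - 9 = -5)
z(-14) - √(I + c) = 7 - √(2471 - 5) = 7 - √2466 = 7 - 3*√274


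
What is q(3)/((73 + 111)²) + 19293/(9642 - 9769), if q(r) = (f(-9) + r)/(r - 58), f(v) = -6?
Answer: -35925109059/236484160 ≈ -151.91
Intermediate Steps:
q(r) = (-6 + r)/(-58 + r) (q(r) = (-6 + r)/(r - 58) = (-6 + r)/(-58 + r))
q(3)/((73 + 111)²) + 19293/(9642 - 9769) = ((-6 + 3)/(-58 + 3))/((73 + 111)²) + 19293/(9642 - 9769) = (-3/(-55))/(184²) + 19293/(-127) = -1/55*(-3)/33856 + 19293*(-1/127) = (3/55)*(1/33856) - 19293/127 = 3/1862080 - 19293/127 = -35925109059/236484160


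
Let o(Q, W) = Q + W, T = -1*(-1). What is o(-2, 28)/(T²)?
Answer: 26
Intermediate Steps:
T = 1
o(-2, 28)/(T²) = (-2 + 28)/(1²) = 26/1 = 26*1 = 26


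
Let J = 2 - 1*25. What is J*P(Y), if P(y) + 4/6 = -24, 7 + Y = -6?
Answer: 1702/3 ≈ 567.33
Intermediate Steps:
Y = -13 (Y = -7 - 6 = -13)
P(y) = -74/3 (P(y) = -2/3 - 24 = -74/3)
J = -23 (J = 2 - 25 = -23)
J*P(Y) = -23*(-74/3) = 1702/3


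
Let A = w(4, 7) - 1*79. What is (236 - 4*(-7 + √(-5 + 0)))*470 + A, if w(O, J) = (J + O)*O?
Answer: 124045 - 1880*I*√5 ≈ 1.2405e+5 - 4203.8*I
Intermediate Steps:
w(O, J) = O*(J + O)
A = -35 (A = 4*(7 + 4) - 1*79 = 4*11 - 79 = 44 - 79 = -35)
(236 - 4*(-7 + √(-5 + 0)))*470 + A = (236 - 4*(-7 + √(-5 + 0)))*470 - 35 = (236 - 4*(-7 + √(-5)))*470 - 35 = (236 - 4*(-7 + I*√5))*470 - 35 = (236 - (-28 + 4*I*√5))*470 - 35 = (236 + (28 - 4*I*√5))*470 - 35 = (264 - 4*I*√5)*470 - 35 = (124080 - 1880*I*√5) - 35 = 124045 - 1880*I*√5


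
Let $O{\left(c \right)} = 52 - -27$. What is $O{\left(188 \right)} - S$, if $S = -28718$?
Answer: $28797$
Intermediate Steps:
$O{\left(c \right)} = 79$ ($O{\left(c \right)} = 52 + 27 = 79$)
$O{\left(188 \right)} - S = 79 - -28718 = 79 + 28718 = 28797$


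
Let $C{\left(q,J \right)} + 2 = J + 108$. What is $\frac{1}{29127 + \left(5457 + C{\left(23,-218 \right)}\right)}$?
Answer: $\frac{1}{34472} \approx 2.9009 \cdot 10^{-5}$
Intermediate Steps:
$C{\left(q,J \right)} = 106 + J$ ($C{\left(q,J \right)} = -2 + \left(J + 108\right) = -2 + \left(108 + J\right) = 106 + J$)
$\frac{1}{29127 + \left(5457 + C{\left(23,-218 \right)}\right)} = \frac{1}{29127 + \left(5457 + \left(106 - 218\right)\right)} = \frac{1}{29127 + \left(5457 - 112\right)} = \frac{1}{29127 + 5345} = \frac{1}{34472}$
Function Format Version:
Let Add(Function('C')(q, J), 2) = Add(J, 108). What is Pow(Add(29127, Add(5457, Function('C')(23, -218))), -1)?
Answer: Rational(1, 34472) ≈ 2.9009e-5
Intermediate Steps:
Function('C')(q, J) = Add(106, J) (Function('C')(q, J) = Add(-2, Add(J, 108)) = Add(-2, Add(108, J)) = Add(106, J))
Pow(Add(29127, Add(5457, Function('C')(23, -218))), -1) = Pow(Add(29127, Add(5457, Add(106, -218))), -1) = Pow(Add(29127, Add(5457, -112)), -1) = Pow(Add(29127, 5345), -1) = Pow(34472, -1) = Rational(1, 34472)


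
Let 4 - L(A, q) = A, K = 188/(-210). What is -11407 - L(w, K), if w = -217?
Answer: -11628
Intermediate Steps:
K = -94/105 (K = 188*(-1/210) = -94/105 ≈ -0.89524)
L(A, q) = 4 - A
-11407 - L(w, K) = -11407 - (4 - 1*(-217)) = -11407 - (4 + 217) = -11407 - 1*221 = -11407 - 221 = -11628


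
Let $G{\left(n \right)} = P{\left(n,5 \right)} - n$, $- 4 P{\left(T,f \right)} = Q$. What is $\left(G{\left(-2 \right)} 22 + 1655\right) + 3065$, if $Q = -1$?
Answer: $\frac{9539}{2} \approx 4769.5$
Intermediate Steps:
$P{\left(T,f \right)} = \frac{1}{4}$ ($P{\left(T,f \right)} = \left(- \frac{1}{4}\right) \left(-1\right) = \frac{1}{4}$)
$G{\left(n \right)} = \frac{1}{4} - n$
$\left(G{\left(-2 \right)} 22 + 1655\right) + 3065 = \left(\left(\frac{1}{4} - -2\right) 22 + 1655\right) + 3065 = \left(\left(\frac{1}{4} + 2\right) 22 + 1655\right) + 3065 = \left(\frac{9}{4} \cdot 22 + 1655\right) + 3065 = \left(\frac{99}{2} + 1655\right) + 3065 = \frac{3409}{2} + 3065 = \frac{9539}{2}$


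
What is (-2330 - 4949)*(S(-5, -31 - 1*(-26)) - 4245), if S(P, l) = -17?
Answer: 31023098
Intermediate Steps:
(-2330 - 4949)*(S(-5, -31 - 1*(-26)) - 4245) = (-2330 - 4949)*(-17 - 4245) = -7279*(-4262) = 31023098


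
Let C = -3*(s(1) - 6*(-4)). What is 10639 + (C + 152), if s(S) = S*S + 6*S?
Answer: 10698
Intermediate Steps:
s(S) = S² + 6*S
C = -93 (C = -3*(1*(6 + 1) - 6*(-4)) = -3*(1*7 + 24) = -3*(7 + 24) = -3*31 = -93)
10639 + (C + 152) = 10639 + (-93 + 152) = 10639 + 59 = 10698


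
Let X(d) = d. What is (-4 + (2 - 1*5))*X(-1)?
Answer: 7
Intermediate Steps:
(-4 + (2 - 1*5))*X(-1) = (-4 + (2 - 1*5))*(-1) = (-4 + (2 - 5))*(-1) = (-4 - 3)*(-1) = -7*(-1) = 7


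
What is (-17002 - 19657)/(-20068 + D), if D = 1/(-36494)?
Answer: 1337833546/732361593 ≈ 1.8267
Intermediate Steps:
D = -1/36494 ≈ -2.7402e-5
(-17002 - 19657)/(-20068 + D) = (-17002 - 19657)/(-20068 - 1/36494) = -36659/(-732361593/36494) = -36659*(-36494/732361593) = 1337833546/732361593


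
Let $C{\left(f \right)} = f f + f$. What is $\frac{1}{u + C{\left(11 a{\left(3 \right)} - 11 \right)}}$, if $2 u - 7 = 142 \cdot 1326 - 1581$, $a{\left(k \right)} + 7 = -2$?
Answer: $\frac{1}{105349} \approx 9.4923 \cdot 10^{-6}$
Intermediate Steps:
$a{\left(k \right)} = -9$ ($a{\left(k \right)} = -7 - 2 = -9$)
$C{\left(f \right)} = f + f^{2}$ ($C{\left(f \right)} = f^{2} + f = f + f^{2}$)
$u = 93359$ ($u = \frac{7}{2} + \frac{142 \cdot 1326 - 1581}{2} = \frac{7}{2} + \frac{188292 - 1581}{2} = \frac{7}{2} + \frac{1}{2} \cdot 186711 = \frac{7}{2} + \frac{186711}{2} = 93359$)
$\frac{1}{u + C{\left(11 a{\left(3 \right)} - 11 \right)}} = \frac{1}{93359 + \left(11 \left(-9\right) - 11\right) \left(1 + \left(11 \left(-9\right) - 11\right)\right)} = \frac{1}{93359 + \left(-99 - 11\right) \left(1 - 110\right)} = \frac{1}{93359 - 110 \left(1 - 110\right)} = \frac{1}{93359 - -11990} = \frac{1}{93359 + 11990} = \frac{1}{105349}$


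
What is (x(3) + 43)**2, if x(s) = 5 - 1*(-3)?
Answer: 2601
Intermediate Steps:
x(s) = 8 (x(s) = 5 + 3 = 8)
(x(3) + 43)**2 = (8 + 43)**2 = 51**2 = 2601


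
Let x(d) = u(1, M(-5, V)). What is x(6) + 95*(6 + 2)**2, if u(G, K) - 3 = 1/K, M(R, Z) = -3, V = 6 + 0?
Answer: 18248/3 ≈ 6082.7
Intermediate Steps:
V = 6
u(G, K) = 3 + 1/K
x(d) = 8/3 (x(d) = 3 + 1/(-3) = 3 - 1/3 = 8/3)
x(6) + 95*(6 + 2)**2 = 8/3 + 95*(6 + 2)**2 = 8/3 + 95*8**2 = 8/3 + 95*64 = 8/3 + 6080 = 18248/3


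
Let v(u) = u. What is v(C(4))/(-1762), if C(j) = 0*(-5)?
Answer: 0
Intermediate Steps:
C(j) = 0
v(C(4))/(-1762) = 0/(-1762) = 0*(-1/1762) = 0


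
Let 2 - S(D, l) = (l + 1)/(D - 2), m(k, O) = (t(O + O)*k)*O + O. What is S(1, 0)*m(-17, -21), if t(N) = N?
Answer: -45045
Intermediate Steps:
m(k, O) = O + 2*k*O² (m(k, O) = ((O + O)*k)*O + O = ((2*O)*k)*O + O = (2*O*k)*O + O = 2*k*O² + O = O + 2*k*O²)
S(D, l) = 2 - (1 + l)/(-2 + D) (S(D, l) = 2 - (l + 1)/(D - 2) = 2 - (1 + l)/(-2 + D))
S(1, 0)*m(-17, -21) = ((-5 - 1*0 + 2*1)/(-2 + 1))*(-21*(1 + 2*(-21)*(-17))) = ((-5 + 0 + 2)/(-1))*(-21*(1 + 714)) = (-1*(-3))*(-21*715) = 3*(-15015) = -45045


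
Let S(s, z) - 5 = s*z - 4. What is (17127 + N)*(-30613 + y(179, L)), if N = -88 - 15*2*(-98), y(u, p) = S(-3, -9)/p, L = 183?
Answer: -111925374829/183 ≈ -6.1161e+8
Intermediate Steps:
S(s, z) = 1 + s*z (S(s, z) = 5 + (s*z - 4) = 5 + (-4 + s*z) = 1 + s*z)
y(u, p) = 28/p (y(u, p) = (1 - 3*(-9))/p = (1 + 27)/p = 28/p)
N = 2852 (N = -88 - 30*(-98) = -88 + 2940 = 2852)
(17127 + N)*(-30613 + y(179, L)) = (17127 + 2852)*(-30613 + 28/183) = 19979*(-30613 + 28*(1/183)) = 19979*(-30613 + 28/183) = 19979*(-5602151/183) = -111925374829/183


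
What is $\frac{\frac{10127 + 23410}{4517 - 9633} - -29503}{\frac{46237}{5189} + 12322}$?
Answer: $\frac{783039875279}{327347746020} \approx 2.3921$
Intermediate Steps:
$\frac{\frac{10127 + 23410}{4517 - 9633} - -29503}{\frac{46237}{5189} + 12322} = \frac{\frac{33537}{-5116} + 29503}{46237 \cdot \frac{1}{5189} + 12322} = \frac{33537 \left(- \frac{1}{5116}\right) + 29503}{\frac{46237}{5189} + 12322} = \frac{- \frac{33537}{5116} + 29503}{\frac{63985095}{5189}} = \frac{150903811}{5116} \cdot \frac{5189}{63985095} = \frac{783039875279}{327347746020}$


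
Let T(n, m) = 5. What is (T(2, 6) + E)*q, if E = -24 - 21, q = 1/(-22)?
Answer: 20/11 ≈ 1.8182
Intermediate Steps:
q = -1/22 ≈ -0.045455
E = -45
(T(2, 6) + E)*q = (5 - 45)*(-1/22) = -40*(-1/22) = 20/11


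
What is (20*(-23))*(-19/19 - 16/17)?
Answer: 15180/17 ≈ 892.94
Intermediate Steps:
(20*(-23))*(-19/19 - 16/17) = -460*(-19*1/19 - 16*1/17) = -460*(-1 - 16/17) = -460*(-33/17) = 15180/17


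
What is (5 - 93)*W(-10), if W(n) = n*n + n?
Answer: -7920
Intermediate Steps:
W(n) = n + n**2 (W(n) = n**2 + n = n + n**2)
(5 - 93)*W(-10) = (5 - 93)*(-10*(1 - 10)) = -(-880)*(-9) = -88*90 = -7920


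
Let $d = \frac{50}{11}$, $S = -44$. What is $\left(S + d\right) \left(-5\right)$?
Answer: $\frac{2170}{11} \approx 197.27$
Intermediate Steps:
$d = \frac{50}{11}$ ($d = 50 \cdot \frac{1}{11} = \frac{50}{11} \approx 4.5455$)
$\left(S + d\right) \left(-5\right) = \left(-44 + \frac{50}{11}\right) \left(-5\right) = \left(- \frac{434}{11}\right) \left(-5\right) = \frac{2170}{11}$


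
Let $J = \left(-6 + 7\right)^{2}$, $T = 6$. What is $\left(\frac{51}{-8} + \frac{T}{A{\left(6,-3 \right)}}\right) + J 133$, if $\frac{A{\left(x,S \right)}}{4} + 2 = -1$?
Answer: $\frac{1009}{8} \approx 126.13$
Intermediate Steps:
$A{\left(x,S \right)} = -12$ ($A{\left(x,S \right)} = -8 + 4 \left(-1\right) = -8 - 4 = -12$)
$J = 1$ ($J = 1^{2} = 1$)
$\left(\frac{51}{-8} + \frac{T}{A{\left(6,-3 \right)}}\right) + J 133 = \left(\frac{51}{-8} + \frac{6}{-12}\right) + 1 \cdot 133 = \left(51 \left(- \frac{1}{8}\right) + 6 \left(- \frac{1}{12}\right)\right) + 133 = \left(- \frac{51}{8} - \frac{1}{2}\right) + 133 = - \frac{55}{8} + 133 = \frac{1009}{8}$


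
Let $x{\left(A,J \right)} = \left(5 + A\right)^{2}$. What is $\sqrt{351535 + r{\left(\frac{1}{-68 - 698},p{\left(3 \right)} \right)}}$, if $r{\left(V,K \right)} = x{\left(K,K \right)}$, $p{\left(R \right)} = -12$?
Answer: $4 \sqrt{21974} \approx 592.95$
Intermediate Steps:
$r{\left(V,K \right)} = \left(5 + K\right)^{2}$
$\sqrt{351535 + r{\left(\frac{1}{-68 - 698},p{\left(3 \right)} \right)}} = \sqrt{351535 + \left(5 - 12\right)^{2}} = \sqrt{351535 + \left(-7\right)^{2}} = \sqrt{351535 + 49} = \sqrt{351584} = 4 \sqrt{21974}$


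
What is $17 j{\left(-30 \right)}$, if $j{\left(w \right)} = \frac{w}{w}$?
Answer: $17$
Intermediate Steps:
$j{\left(w \right)} = 1$
$17 j{\left(-30 \right)} = 17 \cdot 1 = 17$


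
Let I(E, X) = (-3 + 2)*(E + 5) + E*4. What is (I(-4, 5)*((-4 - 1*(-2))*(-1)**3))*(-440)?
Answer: 14960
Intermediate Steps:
I(E, X) = -5 + 3*E (I(E, X) = -(5 + E) + 4*E = (-5 - E) + 4*E = -5 + 3*E)
(I(-4, 5)*((-4 - 1*(-2))*(-1)**3))*(-440) = ((-5 + 3*(-4))*((-4 - 1*(-2))*(-1)**3))*(-440) = ((-5 - 12)*((-4 + 2)*(-1)))*(-440) = -(-34)*(-1)*(-440) = -17*2*(-440) = -34*(-440) = 14960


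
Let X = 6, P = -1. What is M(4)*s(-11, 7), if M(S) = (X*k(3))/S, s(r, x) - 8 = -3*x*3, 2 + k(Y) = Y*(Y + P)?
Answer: -330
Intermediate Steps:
k(Y) = -2 + Y*(-1 + Y) (k(Y) = -2 + Y*(Y - 1) = -2 + Y*(-1 + Y))
s(r, x) = 8 - 9*x (s(r, x) = 8 - 3*x*3 = 8 - 9*x)
M(S) = 24/S (M(S) = (6*(-2 + 3**2 - 1*3))/S = (6*(-2 + 9 - 3))/S = (6*4)/S = 24/S)
M(4)*s(-11, 7) = (24/4)*(8 - 9*7) = (24*(1/4))*(8 - 63) = 6*(-55) = -330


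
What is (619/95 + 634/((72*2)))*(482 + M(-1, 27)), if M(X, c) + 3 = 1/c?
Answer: 482974961/92340 ≈ 5230.4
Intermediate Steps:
M(X, c) = -3 + 1/c
(619/95 + 634/((72*2)))*(482 + M(-1, 27)) = (619/95 + 634/((72*2)))*(482 + (-3 + 1/27)) = (619*(1/95) + 634/144)*(482 + (-3 + 1/27)) = (619/95 + 634*(1/144))*(482 - 80/27) = (619/95 + 317/72)*(12934/27) = (74683/6840)*(12934/27) = 482974961/92340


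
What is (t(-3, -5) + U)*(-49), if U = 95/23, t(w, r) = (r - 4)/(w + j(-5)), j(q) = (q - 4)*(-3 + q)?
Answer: -196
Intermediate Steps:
j(q) = (-4 + q)*(-3 + q)
t(w, r) = (-4 + r)/(72 + w) (t(w, r) = (r - 4)/(w + (12 + (-5)² - 7*(-5))) = (-4 + r)/(w + (12 + 25 + 35)) = (-4 + r)/(w + 72) = (-4 + r)/(72 + w))
U = 95/23 (U = 95*(1/23) = 95/23 ≈ 4.1304)
(t(-3, -5) + U)*(-49) = ((-4 - 5)/(72 - 3) + 95/23)*(-49) = (-9/69 + 95/23)*(-49) = ((1/69)*(-9) + 95/23)*(-49) = (-3/23 + 95/23)*(-49) = 4*(-49) = -196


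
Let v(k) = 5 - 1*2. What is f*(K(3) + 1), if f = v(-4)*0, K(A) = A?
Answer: 0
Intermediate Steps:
v(k) = 3 (v(k) = 5 - 2 = 3)
f = 0 (f = 3*0 = 0)
f*(K(3) + 1) = 0*(3 + 1) = 0*4 = 0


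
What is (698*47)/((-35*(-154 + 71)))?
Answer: 32806/2905 ≈ 11.293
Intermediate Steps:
(698*47)/((-35*(-154 + 71))) = 32806/((-35*(-83))) = 32806/2905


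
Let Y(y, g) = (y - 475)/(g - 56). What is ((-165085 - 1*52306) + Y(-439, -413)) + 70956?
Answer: -68677101/469 ≈ -1.4643e+5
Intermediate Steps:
Y(y, g) = (-475 + y)/(-56 + g)
((-165085 - 1*52306) + Y(-439, -413)) + 70956 = ((-165085 - 1*52306) + (-475 - 439)/(-56 - 413)) + 70956 = ((-165085 - 52306) - 914/(-469)) + 70956 = (-217391 - 1/469*(-914)) + 70956 = (-217391 + 914/469) + 70956 = -101955465/469 + 70956 = -68677101/469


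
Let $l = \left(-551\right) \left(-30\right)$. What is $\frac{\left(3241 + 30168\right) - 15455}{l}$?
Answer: $\frac{8977}{8265} \approx 1.0861$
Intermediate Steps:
$l = 16530$
$\frac{\left(3241 + 30168\right) - 15455}{l} = \frac{\left(3241 + 30168\right) - 15455}{16530} = \left(33409 - 15455\right) \frac{1}{16530} = 17954 \cdot \frac{1}{16530} = \frac{8977}{8265}$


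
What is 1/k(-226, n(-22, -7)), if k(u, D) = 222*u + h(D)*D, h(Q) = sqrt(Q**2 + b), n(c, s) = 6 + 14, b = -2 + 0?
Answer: -12543/629267596 - 5*sqrt(398)/629267596 ≈ -2.0091e-5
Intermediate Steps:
b = -2
n(c, s) = 20
h(Q) = sqrt(-2 + Q**2) (h(Q) = sqrt(Q**2 - 2) = sqrt(-2 + Q**2))
k(u, D) = 222*u + D*sqrt(-2 + D**2) (k(u, D) = 222*u + sqrt(-2 + D**2)*D = 222*u + D*sqrt(-2 + D**2))
1/k(-226, n(-22, -7)) = 1/(222*(-226) + 20*sqrt(-2 + 20**2)) = 1/(-50172 + 20*sqrt(-2 + 400)) = 1/(-50172 + 20*sqrt(398))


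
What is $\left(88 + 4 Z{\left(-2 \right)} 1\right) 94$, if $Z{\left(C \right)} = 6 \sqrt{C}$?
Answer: $8272 + 2256 i \sqrt{2} \approx 8272.0 + 3190.5 i$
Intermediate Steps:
$\left(88 + 4 Z{\left(-2 \right)} 1\right) 94 = \left(88 + 4 \cdot 6 \sqrt{-2} \cdot 1\right) 94 = \left(88 + 4 \cdot 6 i \sqrt{2} \cdot 1\right) 94 = \left(88 + 24 i \sqrt{2} \cdot 1\right) 94 = \left(88 + 24 i \sqrt{2}\right) 94 = 8272 + 2256 i \sqrt{2}$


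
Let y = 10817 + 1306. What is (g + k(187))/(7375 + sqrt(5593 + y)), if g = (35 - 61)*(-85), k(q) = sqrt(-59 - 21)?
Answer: (2210 + 4*I*sqrt(5))/(7375 + 2*sqrt(4429)) ≈ 0.29435 + 0.0011913*I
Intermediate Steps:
k(q) = 4*I*sqrt(5) (k(q) = sqrt(-80) = 4*I*sqrt(5))
y = 12123
g = 2210 (g = -26*(-85) = 2210)
(g + k(187))/(7375 + sqrt(5593 + y)) = (2210 + 4*I*sqrt(5))/(7375 + sqrt(5593 + 12123)) = (2210 + 4*I*sqrt(5))/(7375 + sqrt(17716)) = (2210 + 4*I*sqrt(5))/(7375 + 2*sqrt(4429))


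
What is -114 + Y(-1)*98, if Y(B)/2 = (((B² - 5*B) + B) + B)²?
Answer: 3022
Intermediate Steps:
Y(B) = 2*(B² - 3*B)² (Y(B) = 2*(((B² - 5*B) + B) + B)² = 2*((B² - 4*B) + B)² = 2*(B² - 3*B)²)
-114 + Y(-1)*98 = -114 + (2*(-1)²*(-3 - 1)²)*98 = -114 + (2*1*(-4)²)*98 = -114 + (2*1*16)*98 = -114 + 32*98 = -114 + 3136 = 3022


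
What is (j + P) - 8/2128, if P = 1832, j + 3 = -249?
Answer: 420279/266 ≈ 1580.0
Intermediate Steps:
j = -252 (j = -3 - 249 = -252)
(j + P) - 8/2128 = (-252 + 1832) - 8/2128 = 1580 - 8*1/2128 = 1580 - 1/266 = 420279/266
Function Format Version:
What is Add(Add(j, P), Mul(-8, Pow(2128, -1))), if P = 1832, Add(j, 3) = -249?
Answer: Rational(420279, 266) ≈ 1580.0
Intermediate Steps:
j = -252 (j = Add(-3, -249) = -252)
Add(Add(j, P), Mul(-8, Pow(2128, -1))) = Add(Add(-252, 1832), Mul(-8, Pow(2128, -1))) = Add(1580, Mul(-8, Rational(1, 2128))) = Add(1580, Rational(-1, 266)) = Rational(420279, 266)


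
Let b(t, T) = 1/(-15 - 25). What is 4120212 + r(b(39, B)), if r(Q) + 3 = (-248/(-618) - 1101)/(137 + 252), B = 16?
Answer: 495252901924/120201 ≈ 4.1202e+6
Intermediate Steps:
b(t, T) = -1/40 (b(t, T) = 1/(-40) = -1/40)
r(Q) = -700688/120201 (r(Q) = -3 + (-248/(-618) - 1101)/(137 + 252) = -3 + (-248*(-1/618) - 1101)/389 = -3 + (124/309 - 1101)*(1/389) = -3 - 340085/309*1/389 = -3 - 340085/120201 = -700688/120201)
4120212 + r(b(39, B)) = 4120212 - 700688/120201 = 495252901924/120201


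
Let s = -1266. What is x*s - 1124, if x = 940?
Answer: -1191164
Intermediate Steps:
x*s - 1124 = 940*(-1266) - 1124 = -1190040 - 1124 = -1191164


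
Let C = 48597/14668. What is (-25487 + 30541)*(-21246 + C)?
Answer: -41441168223/386 ≈ -1.0736e+8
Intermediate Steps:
C = 48597/14668 (C = 48597*(1/14668) = 48597/14668 ≈ 3.3131)
(-25487 + 30541)*(-21246 + C) = (-25487 + 30541)*(-21246 + 48597/14668) = 5054*(-311587731/14668) = -41441168223/386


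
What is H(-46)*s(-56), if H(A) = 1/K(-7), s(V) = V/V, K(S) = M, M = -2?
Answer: -½ ≈ -0.50000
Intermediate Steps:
K(S) = -2
s(V) = 1
H(A) = -½ (H(A) = 1/(-2) = -½)
H(-46)*s(-56) = -½*1 = -½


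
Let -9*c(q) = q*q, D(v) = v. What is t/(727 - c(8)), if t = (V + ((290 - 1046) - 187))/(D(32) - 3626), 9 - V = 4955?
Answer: 17667/7915186 ≈ 0.0022320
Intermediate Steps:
c(q) = -q²/9 (c(q) = -q*q/9 = -q²/9)
V = -4946 (V = 9 - 1*4955 = 9 - 4955 = -4946)
t = 1963/1198 (t = (-4946 + ((290 - 1046) - 187))/(32 - 3626) = (-4946 + (-756 - 187))/(-3594) = (-4946 - 943)*(-1/3594) = -5889*(-1/3594) = 1963/1198 ≈ 1.6386)
t/(727 - c(8)) = 1963/(1198*(727 - (-1)*8²/9)) = 1963/(1198*(727 - (-1)*64/9)) = 1963/(1198*(727 - 1*(-64/9))) = 1963/(1198*(727 + 64/9)) = 1963/(1198*(6607/9)) = (1963/1198)*(9/6607) = 17667/7915186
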